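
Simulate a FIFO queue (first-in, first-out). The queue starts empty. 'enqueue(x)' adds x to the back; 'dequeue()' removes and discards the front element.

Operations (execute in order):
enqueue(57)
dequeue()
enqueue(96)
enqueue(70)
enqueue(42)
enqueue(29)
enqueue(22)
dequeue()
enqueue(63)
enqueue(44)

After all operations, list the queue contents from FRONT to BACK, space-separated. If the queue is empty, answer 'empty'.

enqueue(57): [57]
dequeue(): []
enqueue(96): [96]
enqueue(70): [96, 70]
enqueue(42): [96, 70, 42]
enqueue(29): [96, 70, 42, 29]
enqueue(22): [96, 70, 42, 29, 22]
dequeue(): [70, 42, 29, 22]
enqueue(63): [70, 42, 29, 22, 63]
enqueue(44): [70, 42, 29, 22, 63, 44]

Answer: 70 42 29 22 63 44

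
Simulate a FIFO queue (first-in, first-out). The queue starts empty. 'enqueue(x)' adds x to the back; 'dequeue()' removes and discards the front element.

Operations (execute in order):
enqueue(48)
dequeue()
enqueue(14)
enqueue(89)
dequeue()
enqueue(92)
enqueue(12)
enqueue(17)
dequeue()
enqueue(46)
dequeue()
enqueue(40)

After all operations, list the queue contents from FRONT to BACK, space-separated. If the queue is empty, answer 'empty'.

Answer: 12 17 46 40

Derivation:
enqueue(48): [48]
dequeue(): []
enqueue(14): [14]
enqueue(89): [14, 89]
dequeue(): [89]
enqueue(92): [89, 92]
enqueue(12): [89, 92, 12]
enqueue(17): [89, 92, 12, 17]
dequeue(): [92, 12, 17]
enqueue(46): [92, 12, 17, 46]
dequeue(): [12, 17, 46]
enqueue(40): [12, 17, 46, 40]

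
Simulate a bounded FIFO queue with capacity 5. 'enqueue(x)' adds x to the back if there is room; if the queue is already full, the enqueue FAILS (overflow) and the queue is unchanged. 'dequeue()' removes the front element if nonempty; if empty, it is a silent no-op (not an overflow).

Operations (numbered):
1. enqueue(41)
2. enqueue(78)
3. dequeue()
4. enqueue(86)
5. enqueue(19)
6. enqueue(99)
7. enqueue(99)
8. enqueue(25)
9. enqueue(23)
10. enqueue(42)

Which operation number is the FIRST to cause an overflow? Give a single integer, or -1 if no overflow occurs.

1. enqueue(41): size=1
2. enqueue(78): size=2
3. dequeue(): size=1
4. enqueue(86): size=2
5. enqueue(19): size=3
6. enqueue(99): size=4
7. enqueue(99): size=5
8. enqueue(25): size=5=cap → OVERFLOW (fail)
9. enqueue(23): size=5=cap → OVERFLOW (fail)
10. enqueue(42): size=5=cap → OVERFLOW (fail)

Answer: 8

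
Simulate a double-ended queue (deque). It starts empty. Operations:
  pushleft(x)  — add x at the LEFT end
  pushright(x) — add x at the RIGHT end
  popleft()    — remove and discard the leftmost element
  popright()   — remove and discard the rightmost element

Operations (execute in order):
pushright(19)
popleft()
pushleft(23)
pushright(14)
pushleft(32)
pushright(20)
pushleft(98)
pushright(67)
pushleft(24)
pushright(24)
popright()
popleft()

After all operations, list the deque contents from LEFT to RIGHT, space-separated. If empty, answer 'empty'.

pushright(19): [19]
popleft(): []
pushleft(23): [23]
pushright(14): [23, 14]
pushleft(32): [32, 23, 14]
pushright(20): [32, 23, 14, 20]
pushleft(98): [98, 32, 23, 14, 20]
pushright(67): [98, 32, 23, 14, 20, 67]
pushleft(24): [24, 98, 32, 23, 14, 20, 67]
pushright(24): [24, 98, 32, 23, 14, 20, 67, 24]
popright(): [24, 98, 32, 23, 14, 20, 67]
popleft(): [98, 32, 23, 14, 20, 67]

Answer: 98 32 23 14 20 67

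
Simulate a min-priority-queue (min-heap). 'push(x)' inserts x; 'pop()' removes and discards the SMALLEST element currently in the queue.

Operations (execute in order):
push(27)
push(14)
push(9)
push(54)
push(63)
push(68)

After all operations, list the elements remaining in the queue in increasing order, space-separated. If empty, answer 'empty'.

Answer: 9 14 27 54 63 68

Derivation:
push(27): heap contents = [27]
push(14): heap contents = [14, 27]
push(9): heap contents = [9, 14, 27]
push(54): heap contents = [9, 14, 27, 54]
push(63): heap contents = [9, 14, 27, 54, 63]
push(68): heap contents = [9, 14, 27, 54, 63, 68]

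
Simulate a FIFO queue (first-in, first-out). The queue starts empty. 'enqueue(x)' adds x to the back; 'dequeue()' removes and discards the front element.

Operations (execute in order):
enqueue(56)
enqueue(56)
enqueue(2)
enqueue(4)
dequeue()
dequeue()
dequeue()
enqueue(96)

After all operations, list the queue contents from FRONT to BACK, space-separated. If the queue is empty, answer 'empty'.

enqueue(56): [56]
enqueue(56): [56, 56]
enqueue(2): [56, 56, 2]
enqueue(4): [56, 56, 2, 4]
dequeue(): [56, 2, 4]
dequeue(): [2, 4]
dequeue(): [4]
enqueue(96): [4, 96]

Answer: 4 96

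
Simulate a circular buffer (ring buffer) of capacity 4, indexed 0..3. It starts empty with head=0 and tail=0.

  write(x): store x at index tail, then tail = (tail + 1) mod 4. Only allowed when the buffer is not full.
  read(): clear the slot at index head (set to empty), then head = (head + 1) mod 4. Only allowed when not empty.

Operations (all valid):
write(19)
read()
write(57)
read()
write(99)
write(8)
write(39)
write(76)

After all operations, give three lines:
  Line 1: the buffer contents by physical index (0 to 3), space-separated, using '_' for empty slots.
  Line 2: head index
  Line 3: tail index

write(19): buf=[19 _ _ _], head=0, tail=1, size=1
read(): buf=[_ _ _ _], head=1, tail=1, size=0
write(57): buf=[_ 57 _ _], head=1, tail=2, size=1
read(): buf=[_ _ _ _], head=2, tail=2, size=0
write(99): buf=[_ _ 99 _], head=2, tail=3, size=1
write(8): buf=[_ _ 99 8], head=2, tail=0, size=2
write(39): buf=[39 _ 99 8], head=2, tail=1, size=3
write(76): buf=[39 76 99 8], head=2, tail=2, size=4

Answer: 39 76 99 8
2
2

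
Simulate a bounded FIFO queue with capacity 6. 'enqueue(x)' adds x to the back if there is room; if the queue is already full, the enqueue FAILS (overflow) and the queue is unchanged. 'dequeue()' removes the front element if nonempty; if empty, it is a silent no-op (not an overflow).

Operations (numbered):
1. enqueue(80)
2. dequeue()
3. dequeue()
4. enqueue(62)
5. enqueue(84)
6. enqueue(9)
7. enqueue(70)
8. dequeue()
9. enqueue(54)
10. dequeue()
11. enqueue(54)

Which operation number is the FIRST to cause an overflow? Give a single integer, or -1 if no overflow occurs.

1. enqueue(80): size=1
2. dequeue(): size=0
3. dequeue(): empty, no-op, size=0
4. enqueue(62): size=1
5. enqueue(84): size=2
6. enqueue(9): size=3
7. enqueue(70): size=4
8. dequeue(): size=3
9. enqueue(54): size=4
10. dequeue(): size=3
11. enqueue(54): size=4

Answer: -1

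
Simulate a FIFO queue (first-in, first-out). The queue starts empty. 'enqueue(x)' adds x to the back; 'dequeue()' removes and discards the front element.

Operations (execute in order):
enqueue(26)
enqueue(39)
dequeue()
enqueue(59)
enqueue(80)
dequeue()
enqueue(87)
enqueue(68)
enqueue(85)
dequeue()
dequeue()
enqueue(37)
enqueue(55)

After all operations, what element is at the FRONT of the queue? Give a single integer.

Answer: 87

Derivation:
enqueue(26): queue = [26]
enqueue(39): queue = [26, 39]
dequeue(): queue = [39]
enqueue(59): queue = [39, 59]
enqueue(80): queue = [39, 59, 80]
dequeue(): queue = [59, 80]
enqueue(87): queue = [59, 80, 87]
enqueue(68): queue = [59, 80, 87, 68]
enqueue(85): queue = [59, 80, 87, 68, 85]
dequeue(): queue = [80, 87, 68, 85]
dequeue(): queue = [87, 68, 85]
enqueue(37): queue = [87, 68, 85, 37]
enqueue(55): queue = [87, 68, 85, 37, 55]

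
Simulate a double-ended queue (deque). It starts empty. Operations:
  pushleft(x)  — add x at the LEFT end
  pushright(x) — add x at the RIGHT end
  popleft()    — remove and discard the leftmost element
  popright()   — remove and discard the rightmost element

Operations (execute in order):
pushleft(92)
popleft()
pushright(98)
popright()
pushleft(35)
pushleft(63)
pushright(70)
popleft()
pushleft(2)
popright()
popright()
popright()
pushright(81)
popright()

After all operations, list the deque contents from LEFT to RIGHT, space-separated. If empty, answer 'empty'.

Answer: empty

Derivation:
pushleft(92): [92]
popleft(): []
pushright(98): [98]
popright(): []
pushleft(35): [35]
pushleft(63): [63, 35]
pushright(70): [63, 35, 70]
popleft(): [35, 70]
pushleft(2): [2, 35, 70]
popright(): [2, 35]
popright(): [2]
popright(): []
pushright(81): [81]
popright(): []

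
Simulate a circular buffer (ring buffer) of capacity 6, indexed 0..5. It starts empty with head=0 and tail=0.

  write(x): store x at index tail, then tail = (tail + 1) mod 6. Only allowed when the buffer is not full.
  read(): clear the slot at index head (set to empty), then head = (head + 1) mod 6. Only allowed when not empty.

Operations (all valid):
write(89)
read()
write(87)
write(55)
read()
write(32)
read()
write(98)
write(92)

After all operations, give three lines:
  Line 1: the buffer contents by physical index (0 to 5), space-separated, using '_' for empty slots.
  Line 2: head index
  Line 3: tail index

Answer: _ _ _ 32 98 92
3
0

Derivation:
write(89): buf=[89 _ _ _ _ _], head=0, tail=1, size=1
read(): buf=[_ _ _ _ _ _], head=1, tail=1, size=0
write(87): buf=[_ 87 _ _ _ _], head=1, tail=2, size=1
write(55): buf=[_ 87 55 _ _ _], head=1, tail=3, size=2
read(): buf=[_ _ 55 _ _ _], head=2, tail=3, size=1
write(32): buf=[_ _ 55 32 _ _], head=2, tail=4, size=2
read(): buf=[_ _ _ 32 _ _], head=3, tail=4, size=1
write(98): buf=[_ _ _ 32 98 _], head=3, tail=5, size=2
write(92): buf=[_ _ _ 32 98 92], head=3, tail=0, size=3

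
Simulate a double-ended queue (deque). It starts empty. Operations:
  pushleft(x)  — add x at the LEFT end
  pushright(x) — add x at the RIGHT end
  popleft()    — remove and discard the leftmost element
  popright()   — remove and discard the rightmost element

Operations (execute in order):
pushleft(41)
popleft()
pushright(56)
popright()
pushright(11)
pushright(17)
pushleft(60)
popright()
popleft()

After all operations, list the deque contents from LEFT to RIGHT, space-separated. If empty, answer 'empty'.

pushleft(41): [41]
popleft(): []
pushright(56): [56]
popright(): []
pushright(11): [11]
pushright(17): [11, 17]
pushleft(60): [60, 11, 17]
popright(): [60, 11]
popleft(): [11]

Answer: 11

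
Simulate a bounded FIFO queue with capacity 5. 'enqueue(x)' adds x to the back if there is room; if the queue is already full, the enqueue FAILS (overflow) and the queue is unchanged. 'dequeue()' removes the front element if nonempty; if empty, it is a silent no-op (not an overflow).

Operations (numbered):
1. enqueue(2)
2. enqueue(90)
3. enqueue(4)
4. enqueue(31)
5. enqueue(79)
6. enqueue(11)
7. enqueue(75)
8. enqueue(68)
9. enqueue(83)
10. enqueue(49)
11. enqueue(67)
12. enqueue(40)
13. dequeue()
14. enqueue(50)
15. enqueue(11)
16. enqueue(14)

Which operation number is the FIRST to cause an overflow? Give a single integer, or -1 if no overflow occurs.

Answer: 6

Derivation:
1. enqueue(2): size=1
2. enqueue(90): size=2
3. enqueue(4): size=3
4. enqueue(31): size=4
5. enqueue(79): size=5
6. enqueue(11): size=5=cap → OVERFLOW (fail)
7. enqueue(75): size=5=cap → OVERFLOW (fail)
8. enqueue(68): size=5=cap → OVERFLOW (fail)
9. enqueue(83): size=5=cap → OVERFLOW (fail)
10. enqueue(49): size=5=cap → OVERFLOW (fail)
11. enqueue(67): size=5=cap → OVERFLOW (fail)
12. enqueue(40): size=5=cap → OVERFLOW (fail)
13. dequeue(): size=4
14. enqueue(50): size=5
15. enqueue(11): size=5=cap → OVERFLOW (fail)
16. enqueue(14): size=5=cap → OVERFLOW (fail)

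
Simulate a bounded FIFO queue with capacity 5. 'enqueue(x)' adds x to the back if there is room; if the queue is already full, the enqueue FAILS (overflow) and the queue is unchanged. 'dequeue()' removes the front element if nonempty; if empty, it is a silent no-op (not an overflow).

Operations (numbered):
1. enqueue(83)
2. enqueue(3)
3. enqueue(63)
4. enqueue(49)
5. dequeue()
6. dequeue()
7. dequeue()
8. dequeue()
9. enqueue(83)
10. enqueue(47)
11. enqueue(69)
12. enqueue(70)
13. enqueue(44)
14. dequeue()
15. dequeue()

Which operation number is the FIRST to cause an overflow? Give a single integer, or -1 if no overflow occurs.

Answer: -1

Derivation:
1. enqueue(83): size=1
2. enqueue(3): size=2
3. enqueue(63): size=3
4. enqueue(49): size=4
5. dequeue(): size=3
6. dequeue(): size=2
7. dequeue(): size=1
8. dequeue(): size=0
9. enqueue(83): size=1
10. enqueue(47): size=2
11. enqueue(69): size=3
12. enqueue(70): size=4
13. enqueue(44): size=5
14. dequeue(): size=4
15. dequeue(): size=3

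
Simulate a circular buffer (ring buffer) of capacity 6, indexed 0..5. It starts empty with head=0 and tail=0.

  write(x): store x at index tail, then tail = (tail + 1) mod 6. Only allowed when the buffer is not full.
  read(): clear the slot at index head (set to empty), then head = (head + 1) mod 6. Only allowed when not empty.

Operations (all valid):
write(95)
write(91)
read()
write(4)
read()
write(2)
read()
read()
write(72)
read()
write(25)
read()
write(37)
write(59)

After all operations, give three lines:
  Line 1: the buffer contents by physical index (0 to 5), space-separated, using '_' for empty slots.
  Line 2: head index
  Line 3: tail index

write(95): buf=[95 _ _ _ _ _], head=0, tail=1, size=1
write(91): buf=[95 91 _ _ _ _], head=0, tail=2, size=2
read(): buf=[_ 91 _ _ _ _], head=1, tail=2, size=1
write(4): buf=[_ 91 4 _ _ _], head=1, tail=3, size=2
read(): buf=[_ _ 4 _ _ _], head=2, tail=3, size=1
write(2): buf=[_ _ 4 2 _ _], head=2, tail=4, size=2
read(): buf=[_ _ _ 2 _ _], head=3, tail=4, size=1
read(): buf=[_ _ _ _ _ _], head=4, tail=4, size=0
write(72): buf=[_ _ _ _ 72 _], head=4, tail=5, size=1
read(): buf=[_ _ _ _ _ _], head=5, tail=5, size=0
write(25): buf=[_ _ _ _ _ 25], head=5, tail=0, size=1
read(): buf=[_ _ _ _ _ _], head=0, tail=0, size=0
write(37): buf=[37 _ _ _ _ _], head=0, tail=1, size=1
write(59): buf=[37 59 _ _ _ _], head=0, tail=2, size=2

Answer: 37 59 _ _ _ _
0
2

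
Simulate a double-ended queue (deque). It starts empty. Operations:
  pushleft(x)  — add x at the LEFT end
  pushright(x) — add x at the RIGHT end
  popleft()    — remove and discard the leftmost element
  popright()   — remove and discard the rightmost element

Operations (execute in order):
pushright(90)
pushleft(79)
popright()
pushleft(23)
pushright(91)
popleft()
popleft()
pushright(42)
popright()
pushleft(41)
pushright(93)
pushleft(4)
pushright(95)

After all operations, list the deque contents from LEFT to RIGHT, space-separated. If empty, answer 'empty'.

pushright(90): [90]
pushleft(79): [79, 90]
popright(): [79]
pushleft(23): [23, 79]
pushright(91): [23, 79, 91]
popleft(): [79, 91]
popleft(): [91]
pushright(42): [91, 42]
popright(): [91]
pushleft(41): [41, 91]
pushright(93): [41, 91, 93]
pushleft(4): [4, 41, 91, 93]
pushright(95): [4, 41, 91, 93, 95]

Answer: 4 41 91 93 95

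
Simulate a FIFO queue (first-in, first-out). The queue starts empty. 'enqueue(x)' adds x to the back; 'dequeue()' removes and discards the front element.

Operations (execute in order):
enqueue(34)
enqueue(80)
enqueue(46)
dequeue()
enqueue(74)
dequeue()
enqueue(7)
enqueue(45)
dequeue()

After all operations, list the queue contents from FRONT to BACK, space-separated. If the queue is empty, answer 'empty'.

Answer: 74 7 45

Derivation:
enqueue(34): [34]
enqueue(80): [34, 80]
enqueue(46): [34, 80, 46]
dequeue(): [80, 46]
enqueue(74): [80, 46, 74]
dequeue(): [46, 74]
enqueue(7): [46, 74, 7]
enqueue(45): [46, 74, 7, 45]
dequeue(): [74, 7, 45]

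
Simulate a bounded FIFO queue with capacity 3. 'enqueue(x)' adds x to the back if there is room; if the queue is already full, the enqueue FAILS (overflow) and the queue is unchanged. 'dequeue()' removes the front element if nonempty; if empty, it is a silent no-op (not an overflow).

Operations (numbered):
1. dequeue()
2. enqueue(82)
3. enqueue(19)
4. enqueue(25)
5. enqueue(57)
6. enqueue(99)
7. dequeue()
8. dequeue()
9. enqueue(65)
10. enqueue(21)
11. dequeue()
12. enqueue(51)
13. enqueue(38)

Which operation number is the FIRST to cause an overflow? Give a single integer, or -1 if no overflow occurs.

1. dequeue(): empty, no-op, size=0
2. enqueue(82): size=1
3. enqueue(19): size=2
4. enqueue(25): size=3
5. enqueue(57): size=3=cap → OVERFLOW (fail)
6. enqueue(99): size=3=cap → OVERFLOW (fail)
7. dequeue(): size=2
8. dequeue(): size=1
9. enqueue(65): size=2
10. enqueue(21): size=3
11. dequeue(): size=2
12. enqueue(51): size=3
13. enqueue(38): size=3=cap → OVERFLOW (fail)

Answer: 5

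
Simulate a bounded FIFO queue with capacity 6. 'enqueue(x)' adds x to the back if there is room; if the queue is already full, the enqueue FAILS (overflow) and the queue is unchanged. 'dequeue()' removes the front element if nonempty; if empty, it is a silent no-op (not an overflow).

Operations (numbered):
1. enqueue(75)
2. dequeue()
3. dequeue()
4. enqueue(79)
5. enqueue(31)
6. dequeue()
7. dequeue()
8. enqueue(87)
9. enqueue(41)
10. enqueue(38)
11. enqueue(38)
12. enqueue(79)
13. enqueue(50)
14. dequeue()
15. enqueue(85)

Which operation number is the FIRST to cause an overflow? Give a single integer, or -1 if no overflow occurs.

Answer: -1

Derivation:
1. enqueue(75): size=1
2. dequeue(): size=0
3. dequeue(): empty, no-op, size=0
4. enqueue(79): size=1
5. enqueue(31): size=2
6. dequeue(): size=1
7. dequeue(): size=0
8. enqueue(87): size=1
9. enqueue(41): size=2
10. enqueue(38): size=3
11. enqueue(38): size=4
12. enqueue(79): size=5
13. enqueue(50): size=6
14. dequeue(): size=5
15. enqueue(85): size=6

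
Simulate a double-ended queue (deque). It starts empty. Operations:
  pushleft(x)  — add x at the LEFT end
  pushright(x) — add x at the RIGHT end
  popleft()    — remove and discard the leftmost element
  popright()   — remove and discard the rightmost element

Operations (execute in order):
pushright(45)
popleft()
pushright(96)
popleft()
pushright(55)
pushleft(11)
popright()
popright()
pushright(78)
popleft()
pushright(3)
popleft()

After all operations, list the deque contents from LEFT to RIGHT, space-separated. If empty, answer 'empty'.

Answer: empty

Derivation:
pushright(45): [45]
popleft(): []
pushright(96): [96]
popleft(): []
pushright(55): [55]
pushleft(11): [11, 55]
popright(): [11]
popright(): []
pushright(78): [78]
popleft(): []
pushright(3): [3]
popleft(): []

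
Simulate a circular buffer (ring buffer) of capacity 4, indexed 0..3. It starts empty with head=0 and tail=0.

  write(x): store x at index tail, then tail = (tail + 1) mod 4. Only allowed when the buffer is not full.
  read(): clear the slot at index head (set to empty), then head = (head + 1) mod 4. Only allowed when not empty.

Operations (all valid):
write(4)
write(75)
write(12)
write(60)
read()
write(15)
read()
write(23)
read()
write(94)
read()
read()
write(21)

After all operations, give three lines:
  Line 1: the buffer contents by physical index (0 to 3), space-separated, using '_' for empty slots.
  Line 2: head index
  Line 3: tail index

write(4): buf=[4 _ _ _], head=0, tail=1, size=1
write(75): buf=[4 75 _ _], head=0, tail=2, size=2
write(12): buf=[4 75 12 _], head=0, tail=3, size=3
write(60): buf=[4 75 12 60], head=0, tail=0, size=4
read(): buf=[_ 75 12 60], head=1, tail=0, size=3
write(15): buf=[15 75 12 60], head=1, tail=1, size=4
read(): buf=[15 _ 12 60], head=2, tail=1, size=3
write(23): buf=[15 23 12 60], head=2, tail=2, size=4
read(): buf=[15 23 _ 60], head=3, tail=2, size=3
write(94): buf=[15 23 94 60], head=3, tail=3, size=4
read(): buf=[15 23 94 _], head=0, tail=3, size=3
read(): buf=[_ 23 94 _], head=1, tail=3, size=2
write(21): buf=[_ 23 94 21], head=1, tail=0, size=3

Answer: _ 23 94 21
1
0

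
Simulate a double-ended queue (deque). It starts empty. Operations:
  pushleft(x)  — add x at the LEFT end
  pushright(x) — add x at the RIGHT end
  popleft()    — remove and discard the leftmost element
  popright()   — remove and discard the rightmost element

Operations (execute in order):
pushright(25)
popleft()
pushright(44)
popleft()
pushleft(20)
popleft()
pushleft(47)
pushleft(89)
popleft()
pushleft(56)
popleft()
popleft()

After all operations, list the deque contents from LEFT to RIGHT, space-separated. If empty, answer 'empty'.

Answer: empty

Derivation:
pushright(25): [25]
popleft(): []
pushright(44): [44]
popleft(): []
pushleft(20): [20]
popleft(): []
pushleft(47): [47]
pushleft(89): [89, 47]
popleft(): [47]
pushleft(56): [56, 47]
popleft(): [47]
popleft(): []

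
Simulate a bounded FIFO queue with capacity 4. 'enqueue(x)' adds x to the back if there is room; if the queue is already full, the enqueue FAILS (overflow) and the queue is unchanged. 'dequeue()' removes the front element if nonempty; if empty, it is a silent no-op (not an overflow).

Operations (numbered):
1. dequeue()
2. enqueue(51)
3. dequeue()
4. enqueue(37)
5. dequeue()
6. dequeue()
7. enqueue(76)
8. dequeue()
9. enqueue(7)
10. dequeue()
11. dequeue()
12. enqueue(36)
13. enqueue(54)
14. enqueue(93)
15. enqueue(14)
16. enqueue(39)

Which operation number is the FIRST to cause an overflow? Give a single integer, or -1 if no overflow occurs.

Answer: 16

Derivation:
1. dequeue(): empty, no-op, size=0
2. enqueue(51): size=1
3. dequeue(): size=0
4. enqueue(37): size=1
5. dequeue(): size=0
6. dequeue(): empty, no-op, size=0
7. enqueue(76): size=1
8. dequeue(): size=0
9. enqueue(7): size=1
10. dequeue(): size=0
11. dequeue(): empty, no-op, size=0
12. enqueue(36): size=1
13. enqueue(54): size=2
14. enqueue(93): size=3
15. enqueue(14): size=4
16. enqueue(39): size=4=cap → OVERFLOW (fail)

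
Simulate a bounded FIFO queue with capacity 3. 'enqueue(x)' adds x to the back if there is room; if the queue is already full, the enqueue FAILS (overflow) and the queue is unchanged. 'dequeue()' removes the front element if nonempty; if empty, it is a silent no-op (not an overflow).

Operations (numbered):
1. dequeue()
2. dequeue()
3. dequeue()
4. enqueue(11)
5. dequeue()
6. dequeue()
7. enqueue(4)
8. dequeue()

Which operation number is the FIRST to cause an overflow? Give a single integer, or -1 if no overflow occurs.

1. dequeue(): empty, no-op, size=0
2. dequeue(): empty, no-op, size=0
3. dequeue(): empty, no-op, size=0
4. enqueue(11): size=1
5. dequeue(): size=0
6. dequeue(): empty, no-op, size=0
7. enqueue(4): size=1
8. dequeue(): size=0

Answer: -1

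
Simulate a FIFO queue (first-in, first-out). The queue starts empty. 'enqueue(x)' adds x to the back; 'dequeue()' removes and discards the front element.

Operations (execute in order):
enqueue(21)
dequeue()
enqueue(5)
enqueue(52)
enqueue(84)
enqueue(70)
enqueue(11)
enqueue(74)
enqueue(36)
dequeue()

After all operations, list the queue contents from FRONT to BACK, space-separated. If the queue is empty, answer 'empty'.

enqueue(21): [21]
dequeue(): []
enqueue(5): [5]
enqueue(52): [5, 52]
enqueue(84): [5, 52, 84]
enqueue(70): [5, 52, 84, 70]
enqueue(11): [5, 52, 84, 70, 11]
enqueue(74): [5, 52, 84, 70, 11, 74]
enqueue(36): [5, 52, 84, 70, 11, 74, 36]
dequeue(): [52, 84, 70, 11, 74, 36]

Answer: 52 84 70 11 74 36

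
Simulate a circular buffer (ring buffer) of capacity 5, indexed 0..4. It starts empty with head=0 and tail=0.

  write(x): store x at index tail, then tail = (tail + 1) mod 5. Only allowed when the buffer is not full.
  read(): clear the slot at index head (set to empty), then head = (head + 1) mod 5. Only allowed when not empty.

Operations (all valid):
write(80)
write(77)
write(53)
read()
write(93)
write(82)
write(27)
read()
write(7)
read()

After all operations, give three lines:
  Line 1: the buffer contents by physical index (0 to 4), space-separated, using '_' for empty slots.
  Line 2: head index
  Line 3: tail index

Answer: 27 7 _ 93 82
3
2

Derivation:
write(80): buf=[80 _ _ _ _], head=0, tail=1, size=1
write(77): buf=[80 77 _ _ _], head=0, tail=2, size=2
write(53): buf=[80 77 53 _ _], head=0, tail=3, size=3
read(): buf=[_ 77 53 _ _], head=1, tail=3, size=2
write(93): buf=[_ 77 53 93 _], head=1, tail=4, size=3
write(82): buf=[_ 77 53 93 82], head=1, tail=0, size=4
write(27): buf=[27 77 53 93 82], head=1, tail=1, size=5
read(): buf=[27 _ 53 93 82], head=2, tail=1, size=4
write(7): buf=[27 7 53 93 82], head=2, tail=2, size=5
read(): buf=[27 7 _ 93 82], head=3, tail=2, size=4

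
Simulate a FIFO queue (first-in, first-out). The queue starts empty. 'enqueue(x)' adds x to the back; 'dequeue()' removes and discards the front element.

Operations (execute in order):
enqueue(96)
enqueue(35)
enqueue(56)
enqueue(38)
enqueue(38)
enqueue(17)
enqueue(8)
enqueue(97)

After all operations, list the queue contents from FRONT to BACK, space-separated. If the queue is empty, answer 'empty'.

enqueue(96): [96]
enqueue(35): [96, 35]
enqueue(56): [96, 35, 56]
enqueue(38): [96, 35, 56, 38]
enqueue(38): [96, 35, 56, 38, 38]
enqueue(17): [96, 35, 56, 38, 38, 17]
enqueue(8): [96, 35, 56, 38, 38, 17, 8]
enqueue(97): [96, 35, 56, 38, 38, 17, 8, 97]

Answer: 96 35 56 38 38 17 8 97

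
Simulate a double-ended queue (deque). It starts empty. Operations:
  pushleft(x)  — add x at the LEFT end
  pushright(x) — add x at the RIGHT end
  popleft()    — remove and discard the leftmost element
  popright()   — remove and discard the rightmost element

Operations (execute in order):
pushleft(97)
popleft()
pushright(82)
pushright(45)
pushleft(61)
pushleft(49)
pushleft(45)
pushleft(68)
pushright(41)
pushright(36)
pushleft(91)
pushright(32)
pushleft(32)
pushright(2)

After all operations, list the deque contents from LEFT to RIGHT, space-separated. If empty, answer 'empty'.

Answer: 32 91 68 45 49 61 82 45 41 36 32 2

Derivation:
pushleft(97): [97]
popleft(): []
pushright(82): [82]
pushright(45): [82, 45]
pushleft(61): [61, 82, 45]
pushleft(49): [49, 61, 82, 45]
pushleft(45): [45, 49, 61, 82, 45]
pushleft(68): [68, 45, 49, 61, 82, 45]
pushright(41): [68, 45, 49, 61, 82, 45, 41]
pushright(36): [68, 45, 49, 61, 82, 45, 41, 36]
pushleft(91): [91, 68, 45, 49, 61, 82, 45, 41, 36]
pushright(32): [91, 68, 45, 49, 61, 82, 45, 41, 36, 32]
pushleft(32): [32, 91, 68, 45, 49, 61, 82, 45, 41, 36, 32]
pushright(2): [32, 91, 68, 45, 49, 61, 82, 45, 41, 36, 32, 2]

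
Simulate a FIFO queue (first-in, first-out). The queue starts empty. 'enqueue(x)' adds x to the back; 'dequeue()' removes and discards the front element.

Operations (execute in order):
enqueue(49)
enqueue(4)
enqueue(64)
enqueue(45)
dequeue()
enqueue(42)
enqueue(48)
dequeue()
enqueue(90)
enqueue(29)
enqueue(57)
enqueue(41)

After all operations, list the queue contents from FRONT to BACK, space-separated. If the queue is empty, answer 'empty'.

Answer: 64 45 42 48 90 29 57 41

Derivation:
enqueue(49): [49]
enqueue(4): [49, 4]
enqueue(64): [49, 4, 64]
enqueue(45): [49, 4, 64, 45]
dequeue(): [4, 64, 45]
enqueue(42): [4, 64, 45, 42]
enqueue(48): [4, 64, 45, 42, 48]
dequeue(): [64, 45, 42, 48]
enqueue(90): [64, 45, 42, 48, 90]
enqueue(29): [64, 45, 42, 48, 90, 29]
enqueue(57): [64, 45, 42, 48, 90, 29, 57]
enqueue(41): [64, 45, 42, 48, 90, 29, 57, 41]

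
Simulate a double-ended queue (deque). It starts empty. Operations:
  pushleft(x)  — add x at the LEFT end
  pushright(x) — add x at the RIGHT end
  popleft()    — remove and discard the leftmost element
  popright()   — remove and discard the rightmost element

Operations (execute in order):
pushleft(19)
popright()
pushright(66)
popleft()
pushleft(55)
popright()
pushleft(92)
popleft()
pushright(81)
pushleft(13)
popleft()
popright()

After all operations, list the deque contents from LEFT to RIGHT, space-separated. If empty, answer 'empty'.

pushleft(19): [19]
popright(): []
pushright(66): [66]
popleft(): []
pushleft(55): [55]
popright(): []
pushleft(92): [92]
popleft(): []
pushright(81): [81]
pushleft(13): [13, 81]
popleft(): [81]
popright(): []

Answer: empty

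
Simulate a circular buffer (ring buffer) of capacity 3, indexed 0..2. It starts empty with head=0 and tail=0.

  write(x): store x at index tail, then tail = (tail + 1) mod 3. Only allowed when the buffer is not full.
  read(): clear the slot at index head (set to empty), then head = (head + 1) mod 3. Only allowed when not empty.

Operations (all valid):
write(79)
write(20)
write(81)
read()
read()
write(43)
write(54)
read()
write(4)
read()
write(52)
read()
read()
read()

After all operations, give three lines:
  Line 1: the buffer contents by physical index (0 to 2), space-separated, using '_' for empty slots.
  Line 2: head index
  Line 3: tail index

write(79): buf=[79 _ _], head=0, tail=1, size=1
write(20): buf=[79 20 _], head=0, tail=2, size=2
write(81): buf=[79 20 81], head=0, tail=0, size=3
read(): buf=[_ 20 81], head=1, tail=0, size=2
read(): buf=[_ _ 81], head=2, tail=0, size=1
write(43): buf=[43 _ 81], head=2, tail=1, size=2
write(54): buf=[43 54 81], head=2, tail=2, size=3
read(): buf=[43 54 _], head=0, tail=2, size=2
write(4): buf=[43 54 4], head=0, tail=0, size=3
read(): buf=[_ 54 4], head=1, tail=0, size=2
write(52): buf=[52 54 4], head=1, tail=1, size=3
read(): buf=[52 _ 4], head=2, tail=1, size=2
read(): buf=[52 _ _], head=0, tail=1, size=1
read(): buf=[_ _ _], head=1, tail=1, size=0

Answer: _ _ _
1
1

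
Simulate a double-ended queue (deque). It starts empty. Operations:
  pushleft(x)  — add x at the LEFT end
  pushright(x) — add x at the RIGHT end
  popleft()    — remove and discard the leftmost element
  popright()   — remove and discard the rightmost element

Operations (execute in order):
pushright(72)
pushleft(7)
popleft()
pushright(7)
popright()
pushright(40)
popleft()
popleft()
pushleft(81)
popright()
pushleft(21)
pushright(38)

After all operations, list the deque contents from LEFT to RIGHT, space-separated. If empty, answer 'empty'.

pushright(72): [72]
pushleft(7): [7, 72]
popleft(): [72]
pushright(7): [72, 7]
popright(): [72]
pushright(40): [72, 40]
popleft(): [40]
popleft(): []
pushleft(81): [81]
popright(): []
pushleft(21): [21]
pushright(38): [21, 38]

Answer: 21 38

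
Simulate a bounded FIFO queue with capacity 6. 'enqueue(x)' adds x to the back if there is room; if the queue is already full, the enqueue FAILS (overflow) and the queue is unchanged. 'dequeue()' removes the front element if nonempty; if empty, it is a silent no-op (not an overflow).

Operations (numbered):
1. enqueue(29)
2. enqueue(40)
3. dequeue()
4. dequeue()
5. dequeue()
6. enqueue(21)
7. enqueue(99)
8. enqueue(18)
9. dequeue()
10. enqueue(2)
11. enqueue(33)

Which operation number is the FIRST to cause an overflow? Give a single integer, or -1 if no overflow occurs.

Answer: -1

Derivation:
1. enqueue(29): size=1
2. enqueue(40): size=2
3. dequeue(): size=1
4. dequeue(): size=0
5. dequeue(): empty, no-op, size=0
6. enqueue(21): size=1
7. enqueue(99): size=2
8. enqueue(18): size=3
9. dequeue(): size=2
10. enqueue(2): size=3
11. enqueue(33): size=4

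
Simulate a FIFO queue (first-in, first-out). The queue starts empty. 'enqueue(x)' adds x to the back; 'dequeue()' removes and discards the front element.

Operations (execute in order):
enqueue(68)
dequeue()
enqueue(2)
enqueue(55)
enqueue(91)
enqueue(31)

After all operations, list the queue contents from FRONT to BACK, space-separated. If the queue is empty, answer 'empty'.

enqueue(68): [68]
dequeue(): []
enqueue(2): [2]
enqueue(55): [2, 55]
enqueue(91): [2, 55, 91]
enqueue(31): [2, 55, 91, 31]

Answer: 2 55 91 31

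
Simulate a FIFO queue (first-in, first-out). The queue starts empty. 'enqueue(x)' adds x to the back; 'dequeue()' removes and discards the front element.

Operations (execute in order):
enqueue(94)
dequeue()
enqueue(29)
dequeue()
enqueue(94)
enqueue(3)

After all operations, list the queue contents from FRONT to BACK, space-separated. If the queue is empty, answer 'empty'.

Answer: 94 3

Derivation:
enqueue(94): [94]
dequeue(): []
enqueue(29): [29]
dequeue(): []
enqueue(94): [94]
enqueue(3): [94, 3]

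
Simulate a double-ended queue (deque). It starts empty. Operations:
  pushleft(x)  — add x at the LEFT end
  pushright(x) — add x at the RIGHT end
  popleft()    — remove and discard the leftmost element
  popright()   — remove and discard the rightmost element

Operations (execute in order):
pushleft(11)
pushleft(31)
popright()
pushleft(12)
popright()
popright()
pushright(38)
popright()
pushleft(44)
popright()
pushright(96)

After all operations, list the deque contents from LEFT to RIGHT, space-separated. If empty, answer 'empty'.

Answer: 96

Derivation:
pushleft(11): [11]
pushleft(31): [31, 11]
popright(): [31]
pushleft(12): [12, 31]
popright(): [12]
popright(): []
pushright(38): [38]
popright(): []
pushleft(44): [44]
popright(): []
pushright(96): [96]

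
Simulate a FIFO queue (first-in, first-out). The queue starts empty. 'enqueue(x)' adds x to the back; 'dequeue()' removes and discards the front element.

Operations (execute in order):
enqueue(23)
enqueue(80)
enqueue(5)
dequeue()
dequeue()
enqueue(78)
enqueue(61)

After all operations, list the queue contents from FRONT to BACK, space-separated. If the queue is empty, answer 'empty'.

enqueue(23): [23]
enqueue(80): [23, 80]
enqueue(5): [23, 80, 5]
dequeue(): [80, 5]
dequeue(): [5]
enqueue(78): [5, 78]
enqueue(61): [5, 78, 61]

Answer: 5 78 61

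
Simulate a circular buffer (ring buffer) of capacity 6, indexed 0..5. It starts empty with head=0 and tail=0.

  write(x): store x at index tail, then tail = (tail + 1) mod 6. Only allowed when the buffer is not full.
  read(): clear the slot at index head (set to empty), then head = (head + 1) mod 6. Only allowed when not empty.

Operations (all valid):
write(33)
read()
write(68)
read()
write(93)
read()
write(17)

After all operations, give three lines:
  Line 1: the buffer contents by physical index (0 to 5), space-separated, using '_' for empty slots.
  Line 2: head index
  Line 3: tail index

Answer: _ _ _ 17 _ _
3
4

Derivation:
write(33): buf=[33 _ _ _ _ _], head=0, tail=1, size=1
read(): buf=[_ _ _ _ _ _], head=1, tail=1, size=0
write(68): buf=[_ 68 _ _ _ _], head=1, tail=2, size=1
read(): buf=[_ _ _ _ _ _], head=2, tail=2, size=0
write(93): buf=[_ _ 93 _ _ _], head=2, tail=3, size=1
read(): buf=[_ _ _ _ _ _], head=3, tail=3, size=0
write(17): buf=[_ _ _ 17 _ _], head=3, tail=4, size=1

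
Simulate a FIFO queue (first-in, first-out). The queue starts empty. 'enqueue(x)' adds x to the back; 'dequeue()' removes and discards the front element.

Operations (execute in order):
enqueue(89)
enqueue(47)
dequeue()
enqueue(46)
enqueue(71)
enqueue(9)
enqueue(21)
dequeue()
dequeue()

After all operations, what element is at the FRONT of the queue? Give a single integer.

enqueue(89): queue = [89]
enqueue(47): queue = [89, 47]
dequeue(): queue = [47]
enqueue(46): queue = [47, 46]
enqueue(71): queue = [47, 46, 71]
enqueue(9): queue = [47, 46, 71, 9]
enqueue(21): queue = [47, 46, 71, 9, 21]
dequeue(): queue = [46, 71, 9, 21]
dequeue(): queue = [71, 9, 21]

Answer: 71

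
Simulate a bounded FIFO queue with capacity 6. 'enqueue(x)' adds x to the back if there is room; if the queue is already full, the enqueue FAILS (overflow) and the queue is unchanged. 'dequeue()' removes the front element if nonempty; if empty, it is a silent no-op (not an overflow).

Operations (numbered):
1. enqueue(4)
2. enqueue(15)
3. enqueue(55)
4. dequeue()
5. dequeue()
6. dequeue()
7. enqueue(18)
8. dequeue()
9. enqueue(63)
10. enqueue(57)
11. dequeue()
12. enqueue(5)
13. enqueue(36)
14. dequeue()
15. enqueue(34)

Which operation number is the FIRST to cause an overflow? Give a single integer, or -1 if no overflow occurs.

Answer: -1

Derivation:
1. enqueue(4): size=1
2. enqueue(15): size=2
3. enqueue(55): size=3
4. dequeue(): size=2
5. dequeue(): size=1
6. dequeue(): size=0
7. enqueue(18): size=1
8. dequeue(): size=0
9. enqueue(63): size=1
10. enqueue(57): size=2
11. dequeue(): size=1
12. enqueue(5): size=2
13. enqueue(36): size=3
14. dequeue(): size=2
15. enqueue(34): size=3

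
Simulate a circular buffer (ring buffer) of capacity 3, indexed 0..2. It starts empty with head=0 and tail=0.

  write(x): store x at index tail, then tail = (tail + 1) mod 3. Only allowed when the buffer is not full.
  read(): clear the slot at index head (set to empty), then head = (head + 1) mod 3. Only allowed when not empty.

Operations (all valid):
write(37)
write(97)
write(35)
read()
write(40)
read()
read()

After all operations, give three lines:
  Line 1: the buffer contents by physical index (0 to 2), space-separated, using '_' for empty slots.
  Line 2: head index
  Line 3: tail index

Answer: 40 _ _
0
1

Derivation:
write(37): buf=[37 _ _], head=0, tail=1, size=1
write(97): buf=[37 97 _], head=0, tail=2, size=2
write(35): buf=[37 97 35], head=0, tail=0, size=3
read(): buf=[_ 97 35], head=1, tail=0, size=2
write(40): buf=[40 97 35], head=1, tail=1, size=3
read(): buf=[40 _ 35], head=2, tail=1, size=2
read(): buf=[40 _ _], head=0, tail=1, size=1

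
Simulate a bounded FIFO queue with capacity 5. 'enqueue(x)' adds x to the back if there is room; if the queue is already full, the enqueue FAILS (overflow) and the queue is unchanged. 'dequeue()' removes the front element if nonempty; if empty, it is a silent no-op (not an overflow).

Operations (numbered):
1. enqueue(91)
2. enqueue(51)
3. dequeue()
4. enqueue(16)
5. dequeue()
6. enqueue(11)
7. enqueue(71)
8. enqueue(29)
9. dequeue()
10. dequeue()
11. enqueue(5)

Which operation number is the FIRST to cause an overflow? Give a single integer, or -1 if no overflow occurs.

1. enqueue(91): size=1
2. enqueue(51): size=2
3. dequeue(): size=1
4. enqueue(16): size=2
5. dequeue(): size=1
6. enqueue(11): size=2
7. enqueue(71): size=3
8. enqueue(29): size=4
9. dequeue(): size=3
10. dequeue(): size=2
11. enqueue(5): size=3

Answer: -1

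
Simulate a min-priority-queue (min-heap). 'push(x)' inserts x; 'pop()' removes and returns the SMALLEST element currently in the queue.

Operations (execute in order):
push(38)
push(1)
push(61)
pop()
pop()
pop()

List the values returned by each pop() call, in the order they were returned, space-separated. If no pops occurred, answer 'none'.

Answer: 1 38 61

Derivation:
push(38): heap contents = [38]
push(1): heap contents = [1, 38]
push(61): heap contents = [1, 38, 61]
pop() → 1: heap contents = [38, 61]
pop() → 38: heap contents = [61]
pop() → 61: heap contents = []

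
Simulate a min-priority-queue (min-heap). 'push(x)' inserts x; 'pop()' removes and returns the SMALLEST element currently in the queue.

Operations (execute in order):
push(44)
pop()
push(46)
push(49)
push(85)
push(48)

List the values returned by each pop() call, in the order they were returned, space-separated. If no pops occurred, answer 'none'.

Answer: 44

Derivation:
push(44): heap contents = [44]
pop() → 44: heap contents = []
push(46): heap contents = [46]
push(49): heap contents = [46, 49]
push(85): heap contents = [46, 49, 85]
push(48): heap contents = [46, 48, 49, 85]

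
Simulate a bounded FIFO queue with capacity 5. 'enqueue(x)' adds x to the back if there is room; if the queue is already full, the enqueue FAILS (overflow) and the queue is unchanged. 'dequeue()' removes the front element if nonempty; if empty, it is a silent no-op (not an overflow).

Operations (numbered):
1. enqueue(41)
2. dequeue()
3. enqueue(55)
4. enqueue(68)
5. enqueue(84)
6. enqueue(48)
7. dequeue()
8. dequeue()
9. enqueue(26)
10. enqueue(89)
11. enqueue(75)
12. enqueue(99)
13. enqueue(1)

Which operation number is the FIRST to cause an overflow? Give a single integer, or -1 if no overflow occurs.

Answer: 12

Derivation:
1. enqueue(41): size=1
2. dequeue(): size=0
3. enqueue(55): size=1
4. enqueue(68): size=2
5. enqueue(84): size=3
6. enqueue(48): size=4
7. dequeue(): size=3
8. dequeue(): size=2
9. enqueue(26): size=3
10. enqueue(89): size=4
11. enqueue(75): size=5
12. enqueue(99): size=5=cap → OVERFLOW (fail)
13. enqueue(1): size=5=cap → OVERFLOW (fail)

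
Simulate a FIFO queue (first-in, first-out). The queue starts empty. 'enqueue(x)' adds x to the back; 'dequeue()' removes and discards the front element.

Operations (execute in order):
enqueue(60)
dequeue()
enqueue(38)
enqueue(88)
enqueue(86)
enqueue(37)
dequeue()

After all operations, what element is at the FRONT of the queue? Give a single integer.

Answer: 88

Derivation:
enqueue(60): queue = [60]
dequeue(): queue = []
enqueue(38): queue = [38]
enqueue(88): queue = [38, 88]
enqueue(86): queue = [38, 88, 86]
enqueue(37): queue = [38, 88, 86, 37]
dequeue(): queue = [88, 86, 37]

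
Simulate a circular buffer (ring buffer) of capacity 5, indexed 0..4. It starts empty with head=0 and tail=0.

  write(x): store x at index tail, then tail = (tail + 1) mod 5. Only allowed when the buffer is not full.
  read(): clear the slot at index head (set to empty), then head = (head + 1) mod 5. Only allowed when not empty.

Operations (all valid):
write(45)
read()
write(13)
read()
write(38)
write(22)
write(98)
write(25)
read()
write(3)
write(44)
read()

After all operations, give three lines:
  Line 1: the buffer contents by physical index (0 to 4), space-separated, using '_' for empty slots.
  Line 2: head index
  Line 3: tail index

write(45): buf=[45 _ _ _ _], head=0, tail=1, size=1
read(): buf=[_ _ _ _ _], head=1, tail=1, size=0
write(13): buf=[_ 13 _ _ _], head=1, tail=2, size=1
read(): buf=[_ _ _ _ _], head=2, tail=2, size=0
write(38): buf=[_ _ 38 _ _], head=2, tail=3, size=1
write(22): buf=[_ _ 38 22 _], head=2, tail=4, size=2
write(98): buf=[_ _ 38 22 98], head=2, tail=0, size=3
write(25): buf=[25 _ 38 22 98], head=2, tail=1, size=4
read(): buf=[25 _ _ 22 98], head=3, tail=1, size=3
write(3): buf=[25 3 _ 22 98], head=3, tail=2, size=4
write(44): buf=[25 3 44 22 98], head=3, tail=3, size=5
read(): buf=[25 3 44 _ 98], head=4, tail=3, size=4

Answer: 25 3 44 _ 98
4
3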